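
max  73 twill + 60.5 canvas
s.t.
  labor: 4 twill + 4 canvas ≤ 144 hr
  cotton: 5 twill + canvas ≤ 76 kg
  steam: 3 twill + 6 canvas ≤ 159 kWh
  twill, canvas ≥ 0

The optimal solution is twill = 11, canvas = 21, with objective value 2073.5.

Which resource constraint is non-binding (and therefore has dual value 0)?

labor

labor: 128/144 (slack 16)
cotton: 76/76 (binding)
steam: 159/159 (binding)
By complementary slackness, a constraint with positive slack has shadow price 0 → labor.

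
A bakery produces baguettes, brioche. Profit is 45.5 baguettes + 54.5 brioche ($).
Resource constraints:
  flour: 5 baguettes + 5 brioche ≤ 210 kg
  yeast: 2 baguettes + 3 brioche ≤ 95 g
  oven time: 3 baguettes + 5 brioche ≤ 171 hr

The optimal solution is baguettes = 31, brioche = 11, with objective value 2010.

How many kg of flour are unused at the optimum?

0

flour used = 5·31 + 5·11 = 210; slack = 210 − 210 = 0.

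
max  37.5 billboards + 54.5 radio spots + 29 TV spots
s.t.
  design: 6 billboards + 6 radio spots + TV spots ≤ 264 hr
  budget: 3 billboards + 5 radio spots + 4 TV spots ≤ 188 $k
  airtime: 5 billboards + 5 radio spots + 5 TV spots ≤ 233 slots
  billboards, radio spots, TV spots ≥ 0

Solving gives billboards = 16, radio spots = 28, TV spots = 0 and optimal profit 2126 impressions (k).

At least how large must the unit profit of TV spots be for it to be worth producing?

36

At the optimum: design uses 264 of 264 (binding); budget uses 188 of 188 (binding); airtime uses 220 of 233 (slack = 13).
By complementary slackness, y = 0 for the non-binding constraint.
Dual feasibility on the basic columns requires 6·y_design + 3·y_budget = 37.5, 6·y_design + 5·y_budget = 54.5.
→ y_design = 2 and y_budget = 8.5.
TV spots enters the basis when its profit ≥ yᵀa₃ = 2·1 + 8.5·4 = 36.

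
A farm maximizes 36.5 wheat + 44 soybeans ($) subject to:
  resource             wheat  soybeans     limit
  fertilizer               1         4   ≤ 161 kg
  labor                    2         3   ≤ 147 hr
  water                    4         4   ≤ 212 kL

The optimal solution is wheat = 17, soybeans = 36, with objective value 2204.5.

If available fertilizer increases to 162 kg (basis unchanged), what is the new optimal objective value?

At the optimum: fertilizer uses 161 of 161 (binding); labor uses 142 of 147 (slack = 5); water uses 212 of 212 (binding).
Slack constraints have shadow price 0 (complementary slackness).
From A_Bᵀ y = c: 1·y_fertilizer + 4·y_water = 36.5; 4·y_fertilizer + 4·y_water = 44.
This yields shadow prices y_fertilizer = 2.5, y_water = 8.5.
Δz = y_fertilizer·Δb = 2.5 × (1) = 2.5, so new z* = 2204.5 + 2.5 = 2207.

2207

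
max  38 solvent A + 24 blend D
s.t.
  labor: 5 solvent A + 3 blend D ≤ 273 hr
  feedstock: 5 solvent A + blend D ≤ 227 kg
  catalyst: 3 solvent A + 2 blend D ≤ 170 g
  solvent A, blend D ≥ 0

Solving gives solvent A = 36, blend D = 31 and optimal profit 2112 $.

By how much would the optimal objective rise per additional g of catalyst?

Binding: labor and catalyst. Non-binding: feedstock (16 unused).
Slack constraints have shadow price 0 (complementary slackness).
The binding rows give the dual system: 5·y_labor + 3·y_catalyst = 38 and 3·y_labor + 2·y_catalyst = 24.
This yields shadow prices y_labor = 4, y_catalyst = 6.
Shadow price of catalyst = 6.

6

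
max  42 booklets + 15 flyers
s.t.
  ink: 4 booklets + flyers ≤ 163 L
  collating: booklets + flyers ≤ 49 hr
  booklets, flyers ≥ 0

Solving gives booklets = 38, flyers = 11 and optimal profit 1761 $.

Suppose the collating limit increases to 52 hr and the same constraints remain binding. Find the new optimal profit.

1779

Both ink and collating are binding at x*.
Dual feasibility on the basic columns requires 4·y_ink + 1·y_collating = 42, 1·y_ink + 1·y_collating = 15.
→ y_ink = 9 and y_collating = 6.
Δz = y_collating·Δb = 6 × (3) = 18, so new z* = 1761 + 18 = 1779.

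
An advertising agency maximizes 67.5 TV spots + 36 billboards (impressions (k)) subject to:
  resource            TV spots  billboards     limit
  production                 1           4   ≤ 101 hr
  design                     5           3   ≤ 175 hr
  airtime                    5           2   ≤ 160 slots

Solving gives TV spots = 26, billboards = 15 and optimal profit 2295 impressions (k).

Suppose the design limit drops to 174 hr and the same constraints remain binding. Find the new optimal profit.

2286

Check each constraint at x*: production 86/101 (slack 15); design 175/175 (tight); airtime 160/160 (tight).
By complementary slackness, y = 0 for the non-binding constraint.
Dual feasibility on the basic columns requires 5·y_design + 5·y_airtime = 67.5, 3·y_design + 2·y_airtime = 36.
This yields shadow prices y_design = 9, y_airtime = 4.5.
Δz = y_design·Δb = 9 × (-1) = -9, so new z* = 2295 − 9 = 2286.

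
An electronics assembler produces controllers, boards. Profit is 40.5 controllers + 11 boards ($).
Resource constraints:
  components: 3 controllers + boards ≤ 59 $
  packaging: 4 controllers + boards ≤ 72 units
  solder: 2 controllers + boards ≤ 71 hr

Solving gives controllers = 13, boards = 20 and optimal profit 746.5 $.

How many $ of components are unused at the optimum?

0

components used = 3·13 + 1·20 = 59; slack = 59 − 59 = 0.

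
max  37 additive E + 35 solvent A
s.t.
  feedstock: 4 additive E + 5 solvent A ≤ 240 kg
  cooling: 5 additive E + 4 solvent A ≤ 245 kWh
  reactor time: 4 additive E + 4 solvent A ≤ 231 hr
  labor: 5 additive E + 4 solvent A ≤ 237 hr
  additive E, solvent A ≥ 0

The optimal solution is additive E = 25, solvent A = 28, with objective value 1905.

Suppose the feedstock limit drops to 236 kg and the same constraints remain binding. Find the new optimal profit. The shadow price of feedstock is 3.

Δb = -4, so new z* = 1905 + (3)·(-4) = 1905 − 12 = 1893.

1893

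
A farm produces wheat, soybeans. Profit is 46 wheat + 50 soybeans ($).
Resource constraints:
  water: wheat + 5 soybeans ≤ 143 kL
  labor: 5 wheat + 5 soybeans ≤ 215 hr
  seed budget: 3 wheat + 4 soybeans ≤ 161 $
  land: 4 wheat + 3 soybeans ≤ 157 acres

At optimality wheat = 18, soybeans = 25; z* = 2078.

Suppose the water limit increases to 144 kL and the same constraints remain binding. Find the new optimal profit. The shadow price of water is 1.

2079

Δb = 1, so new z* = 2078 + (1)·(1) = 2078 + 1 = 2079.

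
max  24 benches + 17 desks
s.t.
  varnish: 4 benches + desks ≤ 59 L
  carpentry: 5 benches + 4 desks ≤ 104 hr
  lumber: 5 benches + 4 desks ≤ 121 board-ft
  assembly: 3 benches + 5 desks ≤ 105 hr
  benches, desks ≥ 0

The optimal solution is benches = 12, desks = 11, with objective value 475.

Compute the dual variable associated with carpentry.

Check each constraint at x*: varnish 59/59 (tight); carpentry 104/104 (tight); lumber 104/121 (slack 17); assembly 91/105 (slack 14).
Slack constraints have shadow price 0 (complementary slackness).
The binding rows give the dual system: 4·y_varnish + 5·y_carpentry = 24 and 1·y_varnish + 4·y_carpentry = 17.
This yields shadow prices y_varnish = 1, y_carpentry = 4.
Shadow price of carpentry = 4.

4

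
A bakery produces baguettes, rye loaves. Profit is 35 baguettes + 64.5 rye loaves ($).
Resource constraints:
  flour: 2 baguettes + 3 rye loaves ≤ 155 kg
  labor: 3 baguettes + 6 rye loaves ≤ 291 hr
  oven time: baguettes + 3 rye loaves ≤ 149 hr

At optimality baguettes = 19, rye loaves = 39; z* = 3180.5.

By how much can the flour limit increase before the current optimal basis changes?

39

Binding constraints: flour, labor. The basis is B = [[2,3],[3,6]] with det 3.
Per unit increase in flour, x* moves by d = (2, -1).
The basis stays optimal until rye loaves reaches 0; allowable increase = 39 kg.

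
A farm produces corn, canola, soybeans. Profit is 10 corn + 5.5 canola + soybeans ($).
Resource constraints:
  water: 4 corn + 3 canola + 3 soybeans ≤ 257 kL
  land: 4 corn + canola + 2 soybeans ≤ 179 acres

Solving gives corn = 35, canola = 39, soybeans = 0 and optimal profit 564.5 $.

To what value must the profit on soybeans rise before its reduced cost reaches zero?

6.5

At the optimum: water uses 257 of 257 (binding); land uses 179 of 179 (binding).
From A_Bᵀ y = c: 4·y_water + 4·y_land = 10; 3·y_water + 1·y_land = 5.5.
→ y_water = 1.5 and y_land = 1.
soybeans enters the basis when its profit ≥ yᵀa₃ = 1.5·3 + 1·2 = 6.5.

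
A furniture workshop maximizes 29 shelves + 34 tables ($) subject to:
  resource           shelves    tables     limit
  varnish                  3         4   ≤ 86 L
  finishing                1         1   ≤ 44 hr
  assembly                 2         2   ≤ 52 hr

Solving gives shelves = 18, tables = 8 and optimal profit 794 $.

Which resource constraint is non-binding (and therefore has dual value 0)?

finishing

varnish: 86/86 (binding)
finishing: 26/44 (slack 18)
assembly: 52/52 (binding)
By complementary slackness, a constraint with positive slack has shadow price 0 → finishing.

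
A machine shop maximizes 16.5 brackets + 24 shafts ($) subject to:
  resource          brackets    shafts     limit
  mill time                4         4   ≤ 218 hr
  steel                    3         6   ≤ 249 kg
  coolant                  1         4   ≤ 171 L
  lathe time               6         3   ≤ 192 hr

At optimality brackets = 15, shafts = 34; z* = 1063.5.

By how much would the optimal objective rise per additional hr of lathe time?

1

Check each constraint at x*: mill time 196/218 (slack 22); steel 249/249 (tight); coolant 151/171 (slack 20); lathe time 192/192 (tight).
By complementary slackness, y = 0 for the non-binding constraints.
Dual feasibility on the basic columns requires 3·y_steel + 6·y_lathe time = 16.5, 6·y_steel + 3·y_lathe time = 24.
Solving: y_steel = 3.5, y_lathe time = 1.
Shadow price of lathe time = 1.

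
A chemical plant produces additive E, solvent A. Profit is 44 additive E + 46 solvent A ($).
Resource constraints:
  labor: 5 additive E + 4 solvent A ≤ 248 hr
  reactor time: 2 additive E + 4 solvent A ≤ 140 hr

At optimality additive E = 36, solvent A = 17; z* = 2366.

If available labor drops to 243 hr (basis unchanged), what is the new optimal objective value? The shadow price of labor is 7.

Δb = -5, so new z* = 2366 + (7)·(-5) = 2366 − 35 = 2331.

2331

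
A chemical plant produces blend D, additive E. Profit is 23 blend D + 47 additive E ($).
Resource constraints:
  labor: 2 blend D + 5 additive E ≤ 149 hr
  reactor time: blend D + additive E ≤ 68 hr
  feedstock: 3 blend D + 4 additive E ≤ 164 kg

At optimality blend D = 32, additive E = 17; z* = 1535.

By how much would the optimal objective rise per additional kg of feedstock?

3

Check each constraint at x*: labor 149/149 (tight); reactor time 49/68 (slack 19); feedstock 164/164 (tight).
Slack constraints have shadow price 0 (complementary slackness).
From A_Bᵀ y = c: 2·y_labor + 3·y_feedstock = 23; 5·y_labor + 4·y_feedstock = 47.
Solving: y_labor = 7, y_feedstock = 3.
Shadow price of feedstock = 3.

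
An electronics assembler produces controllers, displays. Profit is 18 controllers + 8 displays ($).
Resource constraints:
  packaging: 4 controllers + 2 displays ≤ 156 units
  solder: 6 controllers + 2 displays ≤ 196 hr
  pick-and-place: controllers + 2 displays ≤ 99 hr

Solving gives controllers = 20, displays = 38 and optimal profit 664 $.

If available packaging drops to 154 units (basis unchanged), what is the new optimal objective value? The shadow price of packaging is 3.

Δb = -2, so new z* = 664 + (3)·(-2) = 664 − 6 = 658.

658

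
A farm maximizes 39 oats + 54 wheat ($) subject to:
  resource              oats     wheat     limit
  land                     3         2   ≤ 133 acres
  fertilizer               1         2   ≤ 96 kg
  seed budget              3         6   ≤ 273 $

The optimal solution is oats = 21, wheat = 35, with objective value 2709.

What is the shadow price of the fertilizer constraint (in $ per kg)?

Binding: land and seed budget. Non-binding: fertilizer (5 unused).
Since fertilizer is not tight, its dual is 0.
Dual feasibility on the basic columns requires 3·y_land + 3·y_seed budget = 39, 2·y_land + 6·y_seed budget = 54.
→ y_land = 6 and y_seed budget = 7.
Shadow price of fertilizer = 0.

0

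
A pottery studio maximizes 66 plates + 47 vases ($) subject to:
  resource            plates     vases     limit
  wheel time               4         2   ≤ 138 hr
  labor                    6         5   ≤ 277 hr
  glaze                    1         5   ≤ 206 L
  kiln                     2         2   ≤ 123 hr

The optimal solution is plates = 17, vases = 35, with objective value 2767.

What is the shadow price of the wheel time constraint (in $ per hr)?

At the optimum: wheel time uses 138 of 138 (binding); labor uses 277 of 277 (binding); glaze uses 192 of 206 (slack = 14); kiln uses 104 of 123 (slack = 19).
Slack constraints have shadow price 0 (complementary slackness).
From A_Bᵀ y = c: 4·y_wheel time + 6·y_labor = 66; 2·y_wheel time + 5·y_labor = 47.
Solving: y_wheel time = 6, y_labor = 7.
Shadow price of wheel time = 6.

6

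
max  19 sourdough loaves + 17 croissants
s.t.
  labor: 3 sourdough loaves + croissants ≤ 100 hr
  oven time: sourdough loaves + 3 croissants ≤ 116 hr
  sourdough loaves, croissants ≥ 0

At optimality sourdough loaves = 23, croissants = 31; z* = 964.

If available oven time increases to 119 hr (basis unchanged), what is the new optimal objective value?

Check each constraint at x*: labor 100/100 (tight); oven time 116/116 (tight).
From A_Bᵀ y = c: 3·y_labor + 1·y_oven time = 19; 1·y_labor + 3·y_oven time = 17.
This yields shadow prices y_labor = 5, y_oven time = 4.
Δz = y_oven time·Δb = 4 × (3) = 12, so new z* = 964 + 12 = 976.

976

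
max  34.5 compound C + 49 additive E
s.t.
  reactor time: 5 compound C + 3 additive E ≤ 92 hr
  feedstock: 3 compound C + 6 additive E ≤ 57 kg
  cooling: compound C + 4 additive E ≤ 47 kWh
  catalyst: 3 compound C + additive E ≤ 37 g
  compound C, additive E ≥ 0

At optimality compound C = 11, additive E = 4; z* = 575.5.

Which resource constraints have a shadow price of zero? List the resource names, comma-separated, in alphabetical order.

reactor time: 67/92 (slack 25)
feedstock: 57/57 (binding)
cooling: 27/47 (slack 20)
catalyst: 37/37 (binding)
By complementary slackness, a constraint with positive slack has shadow price 0 → cooling, reactor time.

cooling, reactor time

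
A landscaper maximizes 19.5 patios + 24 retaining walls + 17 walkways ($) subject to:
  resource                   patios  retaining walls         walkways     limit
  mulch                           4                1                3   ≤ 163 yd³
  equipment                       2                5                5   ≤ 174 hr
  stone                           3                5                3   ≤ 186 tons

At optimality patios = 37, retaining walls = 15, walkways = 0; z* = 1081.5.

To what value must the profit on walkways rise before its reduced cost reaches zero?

18

Check each constraint at x*: mulch 163/163 (tight); equipment 149/174 (slack 25); stone 186/186 (tight).
Slack constraints have shadow price 0 (complementary slackness).
The binding rows give the dual system: 4·y_mulch + 3·y_stone = 19.5 and 1·y_mulch + 5·y_stone = 24.
This yields shadow prices y_mulch = 1.5, y_stone = 4.5.
walkways enters the basis when its profit ≥ yᵀa₃ = 1.5·3 + 4.5·3 = 18.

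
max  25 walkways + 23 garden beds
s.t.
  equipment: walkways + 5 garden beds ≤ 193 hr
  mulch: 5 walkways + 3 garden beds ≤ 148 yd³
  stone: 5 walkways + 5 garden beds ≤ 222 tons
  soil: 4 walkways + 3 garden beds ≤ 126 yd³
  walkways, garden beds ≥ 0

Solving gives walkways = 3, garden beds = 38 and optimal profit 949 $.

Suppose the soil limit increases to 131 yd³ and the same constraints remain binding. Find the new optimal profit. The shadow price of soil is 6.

979

Δb = 5, so new z* = 949 + (6)·(5) = 949 + 30 = 979.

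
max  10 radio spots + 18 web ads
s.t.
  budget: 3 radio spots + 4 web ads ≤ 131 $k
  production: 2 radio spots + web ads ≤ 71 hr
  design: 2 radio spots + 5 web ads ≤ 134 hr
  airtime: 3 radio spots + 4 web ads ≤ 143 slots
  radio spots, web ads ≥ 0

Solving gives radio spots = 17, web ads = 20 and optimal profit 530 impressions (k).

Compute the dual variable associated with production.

At the optimum: budget uses 131 of 131 (binding); production uses 54 of 71 (slack = 17); design uses 134 of 134 (binding); airtime uses 131 of 143 (slack = 12).
Slack constraints have shadow price 0 (complementary slackness).
From A_Bᵀ y = c: 3·y_budget + 2·y_design = 10; 4·y_budget + 5·y_design = 18.
→ y_budget = 2 and y_design = 2.
Shadow price of production = 0.

0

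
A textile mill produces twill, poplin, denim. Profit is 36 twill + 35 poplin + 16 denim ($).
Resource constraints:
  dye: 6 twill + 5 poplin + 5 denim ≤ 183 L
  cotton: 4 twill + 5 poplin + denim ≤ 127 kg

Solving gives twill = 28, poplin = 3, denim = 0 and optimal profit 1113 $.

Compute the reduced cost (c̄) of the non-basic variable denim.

-7

Both dye and cotton are binding at x*.
The binding rows give the dual system: 6·y_dye + 4·y_cotton = 36 and 5·y_dye + 5·y_cotton = 35.
Solving: y_dye = 4, y_cotton = 3.
Reduced cost of denim: c₃ − yᵀa₃ = 16 − (4·5 + 3·1) = 16 − 23 = -7.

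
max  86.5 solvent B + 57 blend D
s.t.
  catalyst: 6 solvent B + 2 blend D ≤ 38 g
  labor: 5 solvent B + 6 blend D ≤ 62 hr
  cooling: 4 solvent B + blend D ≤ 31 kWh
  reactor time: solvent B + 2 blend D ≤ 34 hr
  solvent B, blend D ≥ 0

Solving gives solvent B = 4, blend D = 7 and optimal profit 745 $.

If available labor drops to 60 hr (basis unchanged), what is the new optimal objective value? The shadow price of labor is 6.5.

Δb = -2, so new z* = 745 + (6.5)·(-2) = 745 − 13 = 732.

732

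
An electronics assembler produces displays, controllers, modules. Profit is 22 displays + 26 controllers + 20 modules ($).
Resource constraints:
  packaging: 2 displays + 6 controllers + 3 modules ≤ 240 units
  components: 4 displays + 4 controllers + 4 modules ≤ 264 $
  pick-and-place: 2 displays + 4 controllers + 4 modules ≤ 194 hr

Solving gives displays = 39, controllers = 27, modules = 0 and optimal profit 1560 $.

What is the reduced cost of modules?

At the optimum: packaging uses 240 of 240 (binding); components uses 264 of 264 (binding); pick-and-place uses 186 of 194 (slack = 8).
Since pick-and-place is not tight, its dual is 0.
Dual feasibility on the basic columns requires 2·y_packaging + 4·y_components = 22, 6·y_packaging + 4·y_components = 26.
→ y_packaging = 1 and y_components = 5.
Reduced cost of modules: c₃ − yᵀa₃ = 20 − (1·3 + 5·4) = 20 − 23 = -3.

-3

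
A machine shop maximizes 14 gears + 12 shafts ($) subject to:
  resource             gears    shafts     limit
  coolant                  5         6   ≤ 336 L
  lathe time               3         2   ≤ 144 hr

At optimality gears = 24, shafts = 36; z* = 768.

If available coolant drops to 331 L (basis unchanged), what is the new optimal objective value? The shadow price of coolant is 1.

Δb = -5, so new z* = 768 + (1)·(-5) = 768 − 5 = 763.

763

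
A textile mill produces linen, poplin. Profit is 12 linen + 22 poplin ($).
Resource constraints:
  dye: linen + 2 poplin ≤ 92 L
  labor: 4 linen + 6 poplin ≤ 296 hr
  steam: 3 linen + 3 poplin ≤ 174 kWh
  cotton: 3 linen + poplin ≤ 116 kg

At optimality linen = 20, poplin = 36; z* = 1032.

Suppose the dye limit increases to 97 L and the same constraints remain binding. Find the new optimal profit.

At the optimum: dye uses 92 of 92 (binding); labor uses 296 of 296 (binding); steam uses 168 of 174 (slack = 6); cotton uses 96 of 116 (slack = 20).
By complementary slackness, y = 0 for the non-binding constraints.
From A_Bᵀ y = c: 1·y_dye + 4·y_labor = 12; 2·y_dye + 6·y_labor = 22.
This yields shadow prices y_dye = 8, y_labor = 1.
Δz = y_dye·Δb = 8 × (5) = 40, so new z* = 1032 + 40 = 1072.

1072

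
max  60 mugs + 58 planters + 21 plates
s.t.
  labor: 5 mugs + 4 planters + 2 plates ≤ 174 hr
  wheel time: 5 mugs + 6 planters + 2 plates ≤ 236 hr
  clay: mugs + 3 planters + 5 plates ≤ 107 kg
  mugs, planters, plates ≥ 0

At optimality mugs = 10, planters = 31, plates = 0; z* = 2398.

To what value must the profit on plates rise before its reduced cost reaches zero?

24

Check each constraint at x*: labor 174/174 (tight); wheel time 236/236 (tight); clay 103/107 (slack 4).
Slack constraints have shadow price 0 (complementary slackness).
The binding rows give the dual system: 5·y_labor + 5·y_wheel time = 60 and 4·y_labor + 6·y_wheel time = 58.
This yields shadow prices y_labor = 7, y_wheel time = 5.
plates enters the basis when its profit ≥ yᵀa₃ = 7·2 + 5·2 = 24.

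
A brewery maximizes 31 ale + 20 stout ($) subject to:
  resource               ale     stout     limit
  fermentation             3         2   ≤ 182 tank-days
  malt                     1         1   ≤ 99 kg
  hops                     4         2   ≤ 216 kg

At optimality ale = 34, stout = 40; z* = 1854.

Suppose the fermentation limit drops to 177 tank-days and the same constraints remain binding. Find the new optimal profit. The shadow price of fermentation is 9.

Δb = -5, so new z* = 1854 + (9)·(-5) = 1854 − 45 = 1809.

1809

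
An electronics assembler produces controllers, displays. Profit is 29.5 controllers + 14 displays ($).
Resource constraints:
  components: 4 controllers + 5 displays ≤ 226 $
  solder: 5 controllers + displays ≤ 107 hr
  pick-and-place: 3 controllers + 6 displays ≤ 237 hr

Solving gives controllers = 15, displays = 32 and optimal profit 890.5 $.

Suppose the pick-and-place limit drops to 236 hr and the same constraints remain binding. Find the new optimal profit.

889

At the optimum: components uses 220 of 226 (slack = 6); solder uses 107 of 107 (binding); pick-and-place uses 237 of 237 (binding).
Slack constraints have shadow price 0 (complementary slackness).
Dual feasibility on the basic columns requires 5·y_solder + 3·y_pick-and-place = 29.5, 1·y_solder + 6·y_pick-and-place = 14.
→ y_solder = 5 and y_pick-and-place = 1.5.
Δz = y_pick-and-place·Δb = 1.5 × (-1) = -1.5, so new z* = 890.5 − 1.5 = 889.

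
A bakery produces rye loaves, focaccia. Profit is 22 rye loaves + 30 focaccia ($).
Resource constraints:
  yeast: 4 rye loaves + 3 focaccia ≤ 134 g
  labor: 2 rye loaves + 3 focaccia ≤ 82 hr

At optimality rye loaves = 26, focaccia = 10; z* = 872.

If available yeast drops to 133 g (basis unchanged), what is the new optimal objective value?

Both yeast and labor are binding at x*.
The binding rows give the dual system: 4·y_yeast + 2·y_labor = 22 and 3·y_yeast + 3·y_labor = 30.
This yields shadow prices y_yeast = 1, y_labor = 9.
Δz = y_yeast·Δb = 1 × (-1) = -1, so new z* = 872 − 1 = 871.

871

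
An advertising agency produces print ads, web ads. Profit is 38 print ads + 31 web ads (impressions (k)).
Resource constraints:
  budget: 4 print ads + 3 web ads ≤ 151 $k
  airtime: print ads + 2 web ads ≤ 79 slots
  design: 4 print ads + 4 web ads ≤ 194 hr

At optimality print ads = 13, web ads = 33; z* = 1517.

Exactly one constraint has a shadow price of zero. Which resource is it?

design

budget: 151/151 (binding)
airtime: 79/79 (binding)
design: 184/194 (slack 10)
By complementary slackness, a constraint with positive slack has shadow price 0 → design.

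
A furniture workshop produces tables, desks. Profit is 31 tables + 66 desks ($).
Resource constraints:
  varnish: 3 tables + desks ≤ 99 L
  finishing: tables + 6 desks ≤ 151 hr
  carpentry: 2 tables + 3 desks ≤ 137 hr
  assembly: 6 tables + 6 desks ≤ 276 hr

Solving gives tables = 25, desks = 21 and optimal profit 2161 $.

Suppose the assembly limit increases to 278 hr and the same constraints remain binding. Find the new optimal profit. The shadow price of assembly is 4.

Δb = 2, so new z* = 2161 + (4)·(2) = 2161 + 8 = 2169.

2169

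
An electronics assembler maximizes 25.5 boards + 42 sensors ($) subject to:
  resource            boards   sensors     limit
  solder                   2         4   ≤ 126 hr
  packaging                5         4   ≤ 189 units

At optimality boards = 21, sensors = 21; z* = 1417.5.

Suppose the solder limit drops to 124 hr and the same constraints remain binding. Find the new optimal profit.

1399.5

Both solder and packaging are binding at x*.
Dual feasibility on the basic columns requires 2·y_solder + 5·y_packaging = 25.5, 4·y_solder + 4·y_packaging = 42.
→ y_solder = 9 and y_packaging = 1.5.
Δz = y_solder·Δb = 9 × (-2) = -18, so new z* = 1417.5 − 18 = 1399.5.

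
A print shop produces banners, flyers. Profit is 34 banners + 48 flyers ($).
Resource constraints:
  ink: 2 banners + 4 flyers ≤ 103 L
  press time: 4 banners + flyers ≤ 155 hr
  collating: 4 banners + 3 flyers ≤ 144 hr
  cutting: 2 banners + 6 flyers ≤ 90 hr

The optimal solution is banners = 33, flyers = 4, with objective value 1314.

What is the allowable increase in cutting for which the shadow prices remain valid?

37.8

Binding constraints: collating, cutting. The basis is B = [[4,3],[2,6]] with det 18.
Per unit increase in cutting, x* moves by d = (-0.1667, 0.2222).
The basis stays optimal until ink becomes binding; allowable increase = 37.8 hr.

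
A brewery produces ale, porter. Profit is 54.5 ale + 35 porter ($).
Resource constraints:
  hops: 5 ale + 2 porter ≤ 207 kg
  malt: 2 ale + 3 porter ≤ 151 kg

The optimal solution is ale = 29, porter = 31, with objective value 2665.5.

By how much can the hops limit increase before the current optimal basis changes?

Binding constraints: hops, malt. The basis is B = [[5,2],[2,3]] with det 11.
Per unit increase in hops, x* moves by d = (0.2727, -0.1818).
The basis stays optimal until porter reaches 0; allowable increase = 170.5 kg.

170.5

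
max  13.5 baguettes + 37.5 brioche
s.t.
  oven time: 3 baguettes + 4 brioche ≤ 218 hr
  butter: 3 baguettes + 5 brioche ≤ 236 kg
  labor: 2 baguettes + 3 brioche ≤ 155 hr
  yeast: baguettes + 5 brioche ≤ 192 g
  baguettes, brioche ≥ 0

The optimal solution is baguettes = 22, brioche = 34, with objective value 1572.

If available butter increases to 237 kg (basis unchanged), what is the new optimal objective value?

1575

Binding: butter and yeast. Non-binding: oven time (16 unused), labor (9 unused).
Slack constraints have shadow price 0 (complementary slackness).
From A_Bᵀ y = c: 3·y_butter + 1·y_yeast = 13.5; 5·y_butter + 5·y_yeast = 37.5.
Solving: y_butter = 3, y_yeast = 4.5.
Δz = y_butter·Δb = 3 × (1) = 3, so new z* = 1572 + 3 = 1575.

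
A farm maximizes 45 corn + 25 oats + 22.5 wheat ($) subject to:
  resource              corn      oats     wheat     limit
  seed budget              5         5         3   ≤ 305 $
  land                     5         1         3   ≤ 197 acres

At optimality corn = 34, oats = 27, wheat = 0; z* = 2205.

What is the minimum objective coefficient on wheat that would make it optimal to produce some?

Both seed budget and land are binding at x*.
The binding rows give the dual system: 5·y_seed budget + 5·y_land = 45 and 5·y_seed budget + 1·y_land = 25.
This yields shadow prices y_seed budget = 4, y_land = 5.
wheat enters the basis when its profit ≥ yᵀa₃ = 4·3 + 5·3 = 27.

27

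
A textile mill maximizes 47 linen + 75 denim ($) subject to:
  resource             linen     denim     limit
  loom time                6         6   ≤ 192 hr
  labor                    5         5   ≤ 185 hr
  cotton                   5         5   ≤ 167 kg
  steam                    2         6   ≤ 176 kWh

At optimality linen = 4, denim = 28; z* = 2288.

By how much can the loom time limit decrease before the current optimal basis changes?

Binding constraints: loom time, steam. The basis is B = [[6,6],[2,6]] with det 24.
Per unit decrease in loom time, x* moves by d = (-0.25, 0.0833).
The basis stays optimal until linen reaches 0; allowable decrease = 16 hr.

16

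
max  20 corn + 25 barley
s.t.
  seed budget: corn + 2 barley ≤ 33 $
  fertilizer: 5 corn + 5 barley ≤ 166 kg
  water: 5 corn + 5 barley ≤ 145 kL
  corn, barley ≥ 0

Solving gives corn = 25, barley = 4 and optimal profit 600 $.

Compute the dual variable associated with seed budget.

5

Check each constraint at x*: seed budget 33/33 (tight); fertilizer 145/166 (slack 21); water 145/145 (tight).
Since fertilizer is not tight, its dual is 0.
Dual feasibility on the basic columns requires 1·y_seed budget + 5·y_water = 20, 2·y_seed budget + 5·y_water = 25.
→ y_seed budget = 5 and y_water = 3.
Shadow price of seed budget = 5.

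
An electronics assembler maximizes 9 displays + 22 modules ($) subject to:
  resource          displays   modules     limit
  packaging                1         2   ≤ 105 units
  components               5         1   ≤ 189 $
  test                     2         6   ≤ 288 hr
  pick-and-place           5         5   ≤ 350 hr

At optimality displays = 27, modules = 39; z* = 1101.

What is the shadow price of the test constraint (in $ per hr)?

Binding: packaging and test. Non-binding: components (15 unused), pick-and-place (20 unused).
By complementary slackness, y = 0 for the non-binding constraints.
The binding rows give the dual system: 1·y_packaging + 2·y_test = 9 and 2·y_packaging + 6·y_test = 22.
This yields shadow prices y_packaging = 5, y_test = 2.
Shadow price of test = 2.

2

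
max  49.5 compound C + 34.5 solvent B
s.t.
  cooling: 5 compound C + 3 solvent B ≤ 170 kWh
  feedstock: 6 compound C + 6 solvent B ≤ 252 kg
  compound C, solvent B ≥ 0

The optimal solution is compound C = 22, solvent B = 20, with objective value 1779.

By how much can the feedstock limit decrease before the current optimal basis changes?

48

Binding constraints: cooling, feedstock. The basis is B = [[5,3],[6,6]] with det 12.
Per unit decrease in feedstock, x* moves by d = (0.25, -0.4167).
The basis stays optimal until solvent B reaches 0; allowable decrease = 48 kg.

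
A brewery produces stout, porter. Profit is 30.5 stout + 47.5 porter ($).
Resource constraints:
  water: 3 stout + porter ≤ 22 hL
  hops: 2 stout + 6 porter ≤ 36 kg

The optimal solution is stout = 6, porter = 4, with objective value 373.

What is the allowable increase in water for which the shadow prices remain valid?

32

Binding constraints: water, hops. The basis is B = [[3,1],[2,6]] with det 16.
Per unit increase in water, x* moves by d = (0.375, -0.125).
The basis stays optimal until porter reaches 0; allowable increase = 32 hL.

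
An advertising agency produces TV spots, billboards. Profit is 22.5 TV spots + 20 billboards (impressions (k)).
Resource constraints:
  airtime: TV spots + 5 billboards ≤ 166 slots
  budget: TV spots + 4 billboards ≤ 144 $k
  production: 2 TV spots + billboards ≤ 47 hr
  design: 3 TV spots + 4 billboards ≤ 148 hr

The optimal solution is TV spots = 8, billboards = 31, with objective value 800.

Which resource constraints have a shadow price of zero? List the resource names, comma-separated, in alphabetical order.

airtime: 163/166 (slack 3)
budget: 132/144 (slack 12)
production: 47/47 (binding)
design: 148/148 (binding)
By complementary slackness, a constraint with positive slack has shadow price 0 → airtime, budget.

airtime, budget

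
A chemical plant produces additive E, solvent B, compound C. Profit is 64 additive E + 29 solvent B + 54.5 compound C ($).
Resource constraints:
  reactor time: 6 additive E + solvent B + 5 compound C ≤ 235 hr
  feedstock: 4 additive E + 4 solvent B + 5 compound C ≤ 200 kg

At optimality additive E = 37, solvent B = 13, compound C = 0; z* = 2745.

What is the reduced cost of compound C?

Both reactor time and feedstock are binding at x*.
From A_Bᵀ y = c: 6·y_reactor time + 4·y_feedstock = 64; 1·y_reactor time + 4·y_feedstock = 29.
Solving: y_reactor time = 7, y_feedstock = 5.5.
Reduced cost of compound C: c₃ − yᵀa₃ = 54.5 − (7·5 + 5.5·5) = 54.5 − 62.5 = -8.

-8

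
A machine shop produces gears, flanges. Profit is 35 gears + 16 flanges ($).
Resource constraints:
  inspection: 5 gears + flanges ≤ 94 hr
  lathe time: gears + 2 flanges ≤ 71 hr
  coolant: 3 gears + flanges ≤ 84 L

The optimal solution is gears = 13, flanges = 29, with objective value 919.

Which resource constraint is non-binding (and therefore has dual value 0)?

coolant

inspection: 94/94 (binding)
lathe time: 71/71 (binding)
coolant: 68/84 (slack 16)
By complementary slackness, a constraint with positive slack has shadow price 0 → coolant.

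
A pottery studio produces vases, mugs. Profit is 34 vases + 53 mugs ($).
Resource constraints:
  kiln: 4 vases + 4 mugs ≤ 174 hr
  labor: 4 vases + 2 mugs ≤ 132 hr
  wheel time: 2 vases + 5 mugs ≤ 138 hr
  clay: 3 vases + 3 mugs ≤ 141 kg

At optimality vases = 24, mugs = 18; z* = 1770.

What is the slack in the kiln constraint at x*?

6

kiln used = 4·24 + 4·18 = 168; slack = 174 − 168 = 6.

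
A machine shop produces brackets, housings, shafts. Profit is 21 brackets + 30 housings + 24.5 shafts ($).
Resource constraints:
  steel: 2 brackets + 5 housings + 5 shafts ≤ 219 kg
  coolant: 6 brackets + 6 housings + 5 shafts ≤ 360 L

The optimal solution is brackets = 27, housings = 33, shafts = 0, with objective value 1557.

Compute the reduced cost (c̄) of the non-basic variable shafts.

-3

Both steel and coolant are binding at x*.
From A_Bᵀ y = c: 2·y_steel + 6·y_coolant = 21; 5·y_steel + 6·y_coolant = 30.
This yields shadow prices y_steel = 3, y_coolant = 2.5.
Reduced cost of shafts: c₃ − yᵀa₃ = 24.5 − (3·5 + 2.5·5) = 24.5 − 27.5 = -3.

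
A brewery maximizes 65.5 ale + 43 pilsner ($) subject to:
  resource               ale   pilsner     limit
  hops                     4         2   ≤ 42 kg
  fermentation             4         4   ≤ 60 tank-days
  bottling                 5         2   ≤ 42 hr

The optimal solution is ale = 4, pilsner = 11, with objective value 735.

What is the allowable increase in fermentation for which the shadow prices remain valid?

Binding constraints: fermentation, bottling. The basis is B = [[4,4],[5,2]] with det -12.
Per unit increase in fermentation, x* moves by d = (-0.1667, 0.4167).
The basis stays optimal until ale reaches 0; allowable increase = 24 tank-days.

24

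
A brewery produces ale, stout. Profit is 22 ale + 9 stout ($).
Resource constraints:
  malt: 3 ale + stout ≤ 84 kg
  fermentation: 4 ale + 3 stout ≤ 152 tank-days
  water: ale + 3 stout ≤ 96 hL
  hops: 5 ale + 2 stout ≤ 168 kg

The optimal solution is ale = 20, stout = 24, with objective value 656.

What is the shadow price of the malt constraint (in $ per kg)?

At the optimum: malt uses 84 of 84 (binding); fermentation uses 152 of 152 (binding); water uses 92 of 96 (slack = 4); hops uses 148 of 168 (slack = 20).
Slack constraints have shadow price 0 (complementary slackness).
The binding rows give the dual system: 3·y_malt + 4·y_fermentation = 22 and 1·y_malt + 3·y_fermentation = 9.
This yields shadow prices y_malt = 6, y_fermentation = 1.
Shadow price of malt = 6.

6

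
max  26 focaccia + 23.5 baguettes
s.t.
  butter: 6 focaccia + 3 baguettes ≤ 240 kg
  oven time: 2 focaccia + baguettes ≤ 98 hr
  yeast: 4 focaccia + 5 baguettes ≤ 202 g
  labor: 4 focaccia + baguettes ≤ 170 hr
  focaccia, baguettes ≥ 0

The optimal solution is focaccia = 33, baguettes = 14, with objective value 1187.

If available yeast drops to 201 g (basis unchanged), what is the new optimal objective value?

Binding: butter and yeast. Non-binding: oven time (18 unused), labor (24 unused).
By complementary slackness, y = 0 for the non-binding constraints.
From A_Bᵀ y = c: 6·y_butter + 4·y_yeast = 26; 3·y_butter + 5·y_yeast = 23.5.
→ y_butter = 2 and y_yeast = 3.5.
Δz = y_yeast·Δb = 3.5 × (-1) = -3.5, so new z* = 1187 − 3.5 = 1183.5.

1183.5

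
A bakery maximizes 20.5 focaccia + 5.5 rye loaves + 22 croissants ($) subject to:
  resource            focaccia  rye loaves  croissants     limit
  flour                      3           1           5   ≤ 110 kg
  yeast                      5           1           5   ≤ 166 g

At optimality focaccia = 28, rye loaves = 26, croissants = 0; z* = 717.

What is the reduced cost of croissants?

Both flour and yeast are binding at x*.
Dual feasibility on the basic columns requires 3·y_flour + 5·y_yeast = 20.5, 1·y_flour + 1·y_yeast = 5.5.
This yields shadow prices y_flour = 3.5, y_yeast = 2.
Reduced cost of croissants: c₃ − yᵀa₃ = 22 − (3.5·5 + 2·5) = 22 − 27.5 = -5.5.

-5.5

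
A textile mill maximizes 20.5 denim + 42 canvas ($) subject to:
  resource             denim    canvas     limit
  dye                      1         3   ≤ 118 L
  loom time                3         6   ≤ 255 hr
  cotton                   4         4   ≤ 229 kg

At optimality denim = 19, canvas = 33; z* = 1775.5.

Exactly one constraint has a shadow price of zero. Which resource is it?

cotton

dye: 118/118 (binding)
loom time: 255/255 (binding)
cotton: 208/229 (slack 21)
By complementary slackness, a constraint with positive slack has shadow price 0 → cotton.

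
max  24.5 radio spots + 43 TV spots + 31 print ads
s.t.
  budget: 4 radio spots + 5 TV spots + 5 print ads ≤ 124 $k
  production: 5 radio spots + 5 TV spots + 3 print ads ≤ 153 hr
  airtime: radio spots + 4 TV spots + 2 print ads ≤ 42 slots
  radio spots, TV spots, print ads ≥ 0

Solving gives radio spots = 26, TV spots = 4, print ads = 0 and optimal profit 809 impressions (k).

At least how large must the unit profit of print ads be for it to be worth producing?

Check each constraint at x*: budget 124/124 (tight); production 150/153 (slack 3); airtime 42/42 (tight).
Since production is not tight, its dual is 0.
Dual feasibility on the basic columns requires 4·y_budget + 1·y_airtime = 24.5, 5·y_budget + 4·y_airtime = 43.
→ y_budget = 5 and y_airtime = 4.5.
print ads enters the basis when its profit ≥ yᵀa₃ = 5·5 + 4.5·2 = 34.

34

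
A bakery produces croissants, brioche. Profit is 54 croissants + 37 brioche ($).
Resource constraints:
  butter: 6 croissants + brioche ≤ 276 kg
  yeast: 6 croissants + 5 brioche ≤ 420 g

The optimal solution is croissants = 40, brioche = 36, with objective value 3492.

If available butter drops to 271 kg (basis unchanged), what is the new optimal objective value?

Both butter and yeast are binding at x*.
The binding rows give the dual system: 6·y_butter + 6·y_yeast = 54 and 1·y_butter + 5·y_yeast = 37.
→ y_butter = 2 and y_yeast = 7.
Δz = y_butter·Δb = 2 × (-5) = -10, so new z* = 3492 − 10 = 3482.

3482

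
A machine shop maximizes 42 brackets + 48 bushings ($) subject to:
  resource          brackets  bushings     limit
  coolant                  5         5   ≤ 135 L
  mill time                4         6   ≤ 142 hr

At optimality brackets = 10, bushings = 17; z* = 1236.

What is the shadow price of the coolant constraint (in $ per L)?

Check each constraint at x*: coolant 135/135 (tight); mill time 142/142 (tight).
Dual feasibility on the basic columns requires 5·y_coolant + 4·y_mill time = 42, 5·y_coolant + 6·y_mill time = 48.
This yields shadow prices y_coolant = 6, y_mill time = 3.
Shadow price of coolant = 6.

6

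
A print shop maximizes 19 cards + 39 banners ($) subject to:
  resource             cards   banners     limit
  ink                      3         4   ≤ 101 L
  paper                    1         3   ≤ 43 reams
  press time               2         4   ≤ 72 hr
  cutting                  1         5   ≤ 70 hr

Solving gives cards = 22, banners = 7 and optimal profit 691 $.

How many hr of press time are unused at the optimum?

press time used = 2·22 + 4·7 = 72; slack = 72 − 72 = 0.

0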